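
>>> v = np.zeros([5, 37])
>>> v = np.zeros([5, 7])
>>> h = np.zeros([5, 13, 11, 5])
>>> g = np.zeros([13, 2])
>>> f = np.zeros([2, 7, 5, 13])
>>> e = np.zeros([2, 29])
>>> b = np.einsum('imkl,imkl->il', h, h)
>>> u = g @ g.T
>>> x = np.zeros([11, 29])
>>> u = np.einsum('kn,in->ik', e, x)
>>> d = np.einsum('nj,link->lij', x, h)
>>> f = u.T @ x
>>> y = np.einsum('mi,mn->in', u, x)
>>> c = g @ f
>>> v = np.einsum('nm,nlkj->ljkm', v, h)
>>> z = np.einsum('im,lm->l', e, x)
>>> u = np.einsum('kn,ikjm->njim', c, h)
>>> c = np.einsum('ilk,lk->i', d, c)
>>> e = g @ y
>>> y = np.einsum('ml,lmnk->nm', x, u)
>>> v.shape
(13, 5, 11, 7)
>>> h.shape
(5, 13, 11, 5)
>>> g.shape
(13, 2)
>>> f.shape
(2, 29)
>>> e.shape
(13, 29)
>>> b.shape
(5, 5)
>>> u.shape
(29, 11, 5, 5)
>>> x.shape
(11, 29)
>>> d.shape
(5, 13, 29)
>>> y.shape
(5, 11)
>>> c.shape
(5,)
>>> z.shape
(11,)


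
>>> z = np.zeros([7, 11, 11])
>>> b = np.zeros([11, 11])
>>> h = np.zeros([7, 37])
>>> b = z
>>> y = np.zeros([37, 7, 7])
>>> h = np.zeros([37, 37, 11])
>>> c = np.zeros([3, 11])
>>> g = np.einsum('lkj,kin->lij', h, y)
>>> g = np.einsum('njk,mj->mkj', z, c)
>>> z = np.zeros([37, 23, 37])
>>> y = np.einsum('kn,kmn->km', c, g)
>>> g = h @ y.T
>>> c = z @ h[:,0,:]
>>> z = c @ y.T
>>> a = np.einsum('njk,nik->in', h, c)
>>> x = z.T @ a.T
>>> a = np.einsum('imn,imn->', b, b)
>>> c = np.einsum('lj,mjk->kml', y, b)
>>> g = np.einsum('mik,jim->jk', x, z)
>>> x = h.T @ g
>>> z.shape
(37, 23, 3)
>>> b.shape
(7, 11, 11)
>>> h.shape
(37, 37, 11)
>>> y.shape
(3, 11)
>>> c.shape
(11, 7, 3)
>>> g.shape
(37, 23)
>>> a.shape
()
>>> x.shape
(11, 37, 23)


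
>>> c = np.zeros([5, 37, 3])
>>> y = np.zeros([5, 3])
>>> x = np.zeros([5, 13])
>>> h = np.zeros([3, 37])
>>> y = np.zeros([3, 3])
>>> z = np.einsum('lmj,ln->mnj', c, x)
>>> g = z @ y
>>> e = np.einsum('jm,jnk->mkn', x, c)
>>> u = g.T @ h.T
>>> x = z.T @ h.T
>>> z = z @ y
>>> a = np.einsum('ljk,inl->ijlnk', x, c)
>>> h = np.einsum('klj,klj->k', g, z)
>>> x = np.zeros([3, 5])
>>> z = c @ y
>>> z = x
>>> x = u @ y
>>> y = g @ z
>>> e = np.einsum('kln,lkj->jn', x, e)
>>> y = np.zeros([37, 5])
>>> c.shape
(5, 37, 3)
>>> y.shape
(37, 5)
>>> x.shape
(3, 13, 3)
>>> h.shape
(37,)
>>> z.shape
(3, 5)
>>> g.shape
(37, 13, 3)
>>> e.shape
(37, 3)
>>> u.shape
(3, 13, 3)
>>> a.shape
(5, 13, 3, 37, 3)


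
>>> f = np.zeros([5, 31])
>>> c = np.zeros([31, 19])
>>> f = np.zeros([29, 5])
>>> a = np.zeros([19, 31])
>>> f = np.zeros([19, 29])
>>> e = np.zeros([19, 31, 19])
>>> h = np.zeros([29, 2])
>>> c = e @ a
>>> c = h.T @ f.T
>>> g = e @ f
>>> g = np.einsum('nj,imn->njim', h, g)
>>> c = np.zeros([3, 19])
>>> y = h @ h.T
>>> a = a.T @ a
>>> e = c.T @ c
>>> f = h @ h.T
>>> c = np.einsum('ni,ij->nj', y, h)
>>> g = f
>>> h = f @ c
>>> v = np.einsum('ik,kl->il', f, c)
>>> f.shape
(29, 29)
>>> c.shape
(29, 2)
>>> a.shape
(31, 31)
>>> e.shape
(19, 19)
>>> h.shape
(29, 2)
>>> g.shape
(29, 29)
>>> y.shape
(29, 29)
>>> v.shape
(29, 2)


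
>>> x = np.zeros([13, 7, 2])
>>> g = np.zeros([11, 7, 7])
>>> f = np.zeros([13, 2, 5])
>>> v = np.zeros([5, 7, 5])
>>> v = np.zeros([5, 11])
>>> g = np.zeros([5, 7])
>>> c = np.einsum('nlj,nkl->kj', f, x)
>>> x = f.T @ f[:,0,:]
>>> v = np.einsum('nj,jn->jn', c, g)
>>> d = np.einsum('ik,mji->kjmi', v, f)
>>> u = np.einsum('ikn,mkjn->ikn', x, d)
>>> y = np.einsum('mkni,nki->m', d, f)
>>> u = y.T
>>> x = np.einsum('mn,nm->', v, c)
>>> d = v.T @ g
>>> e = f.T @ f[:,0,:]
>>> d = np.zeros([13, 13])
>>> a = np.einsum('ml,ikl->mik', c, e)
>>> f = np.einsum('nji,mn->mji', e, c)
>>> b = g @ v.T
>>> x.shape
()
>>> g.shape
(5, 7)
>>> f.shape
(7, 2, 5)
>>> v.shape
(5, 7)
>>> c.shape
(7, 5)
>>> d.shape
(13, 13)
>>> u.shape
(7,)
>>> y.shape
(7,)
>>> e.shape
(5, 2, 5)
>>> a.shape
(7, 5, 2)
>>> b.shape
(5, 5)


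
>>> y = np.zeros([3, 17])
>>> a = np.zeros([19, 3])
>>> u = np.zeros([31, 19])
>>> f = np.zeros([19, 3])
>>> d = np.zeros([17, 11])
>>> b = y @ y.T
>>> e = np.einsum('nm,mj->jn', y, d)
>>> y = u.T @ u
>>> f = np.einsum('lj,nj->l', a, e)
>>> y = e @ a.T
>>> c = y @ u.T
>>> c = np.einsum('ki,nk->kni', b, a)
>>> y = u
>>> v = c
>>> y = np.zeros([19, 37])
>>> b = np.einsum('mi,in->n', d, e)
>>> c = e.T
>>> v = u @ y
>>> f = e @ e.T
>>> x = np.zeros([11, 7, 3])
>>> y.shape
(19, 37)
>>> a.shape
(19, 3)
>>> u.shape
(31, 19)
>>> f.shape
(11, 11)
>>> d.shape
(17, 11)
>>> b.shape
(3,)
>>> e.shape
(11, 3)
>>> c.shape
(3, 11)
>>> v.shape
(31, 37)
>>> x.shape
(11, 7, 3)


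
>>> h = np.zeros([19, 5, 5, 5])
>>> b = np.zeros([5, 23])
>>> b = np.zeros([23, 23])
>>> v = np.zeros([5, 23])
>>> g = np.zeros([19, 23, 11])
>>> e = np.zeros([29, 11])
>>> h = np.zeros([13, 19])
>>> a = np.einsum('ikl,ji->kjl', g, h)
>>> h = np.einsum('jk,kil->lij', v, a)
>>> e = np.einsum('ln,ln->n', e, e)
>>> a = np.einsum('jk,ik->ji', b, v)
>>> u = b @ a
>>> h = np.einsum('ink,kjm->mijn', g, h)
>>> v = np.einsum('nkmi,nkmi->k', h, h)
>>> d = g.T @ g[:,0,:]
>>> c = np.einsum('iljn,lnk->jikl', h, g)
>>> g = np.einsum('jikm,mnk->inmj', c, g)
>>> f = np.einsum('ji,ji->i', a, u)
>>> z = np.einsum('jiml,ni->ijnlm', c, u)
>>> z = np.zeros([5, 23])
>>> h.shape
(5, 19, 13, 23)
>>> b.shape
(23, 23)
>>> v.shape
(19,)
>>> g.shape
(5, 23, 19, 13)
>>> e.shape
(11,)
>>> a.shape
(23, 5)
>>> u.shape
(23, 5)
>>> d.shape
(11, 23, 11)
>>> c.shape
(13, 5, 11, 19)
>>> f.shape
(5,)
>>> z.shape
(5, 23)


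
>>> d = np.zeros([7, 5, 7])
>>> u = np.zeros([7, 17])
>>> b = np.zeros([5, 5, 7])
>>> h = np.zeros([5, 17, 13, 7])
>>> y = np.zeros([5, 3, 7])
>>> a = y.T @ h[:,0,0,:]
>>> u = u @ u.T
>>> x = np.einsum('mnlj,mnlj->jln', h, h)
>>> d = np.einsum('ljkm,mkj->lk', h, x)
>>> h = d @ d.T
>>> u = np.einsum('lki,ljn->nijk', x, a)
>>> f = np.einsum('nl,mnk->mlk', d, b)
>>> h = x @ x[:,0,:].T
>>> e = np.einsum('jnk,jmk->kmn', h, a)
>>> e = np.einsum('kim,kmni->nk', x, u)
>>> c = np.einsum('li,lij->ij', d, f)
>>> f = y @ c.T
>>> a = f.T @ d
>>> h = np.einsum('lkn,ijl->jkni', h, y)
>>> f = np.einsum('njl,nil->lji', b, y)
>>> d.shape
(5, 13)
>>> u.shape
(7, 17, 3, 13)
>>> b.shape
(5, 5, 7)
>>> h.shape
(3, 13, 7, 5)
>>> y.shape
(5, 3, 7)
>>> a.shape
(13, 3, 13)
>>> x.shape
(7, 13, 17)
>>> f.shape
(7, 5, 3)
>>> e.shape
(3, 7)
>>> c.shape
(13, 7)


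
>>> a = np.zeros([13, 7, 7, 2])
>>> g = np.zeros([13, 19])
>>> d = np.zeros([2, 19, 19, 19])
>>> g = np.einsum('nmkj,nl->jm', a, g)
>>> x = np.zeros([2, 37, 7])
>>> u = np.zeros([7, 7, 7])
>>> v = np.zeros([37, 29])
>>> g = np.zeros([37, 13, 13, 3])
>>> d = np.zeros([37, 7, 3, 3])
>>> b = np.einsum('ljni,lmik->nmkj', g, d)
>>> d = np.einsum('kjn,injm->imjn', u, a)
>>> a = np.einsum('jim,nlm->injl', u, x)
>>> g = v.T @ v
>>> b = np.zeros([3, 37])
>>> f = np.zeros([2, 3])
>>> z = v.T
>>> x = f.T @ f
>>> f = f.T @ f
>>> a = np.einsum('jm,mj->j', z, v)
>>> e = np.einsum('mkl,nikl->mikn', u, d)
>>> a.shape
(29,)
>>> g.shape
(29, 29)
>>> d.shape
(13, 2, 7, 7)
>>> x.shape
(3, 3)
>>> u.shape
(7, 7, 7)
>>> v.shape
(37, 29)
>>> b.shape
(3, 37)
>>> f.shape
(3, 3)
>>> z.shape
(29, 37)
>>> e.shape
(7, 2, 7, 13)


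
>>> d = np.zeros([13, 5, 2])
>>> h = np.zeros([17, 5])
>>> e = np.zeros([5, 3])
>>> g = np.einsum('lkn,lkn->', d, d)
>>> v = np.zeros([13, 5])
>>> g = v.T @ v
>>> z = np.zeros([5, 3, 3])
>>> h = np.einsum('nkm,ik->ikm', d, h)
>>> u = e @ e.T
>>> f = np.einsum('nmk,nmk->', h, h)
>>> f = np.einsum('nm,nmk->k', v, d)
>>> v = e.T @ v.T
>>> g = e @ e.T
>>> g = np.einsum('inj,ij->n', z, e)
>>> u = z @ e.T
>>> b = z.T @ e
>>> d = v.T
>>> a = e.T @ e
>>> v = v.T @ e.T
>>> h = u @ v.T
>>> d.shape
(13, 3)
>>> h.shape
(5, 3, 13)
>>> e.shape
(5, 3)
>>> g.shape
(3,)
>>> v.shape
(13, 5)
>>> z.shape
(5, 3, 3)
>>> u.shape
(5, 3, 5)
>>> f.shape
(2,)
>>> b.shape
(3, 3, 3)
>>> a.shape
(3, 3)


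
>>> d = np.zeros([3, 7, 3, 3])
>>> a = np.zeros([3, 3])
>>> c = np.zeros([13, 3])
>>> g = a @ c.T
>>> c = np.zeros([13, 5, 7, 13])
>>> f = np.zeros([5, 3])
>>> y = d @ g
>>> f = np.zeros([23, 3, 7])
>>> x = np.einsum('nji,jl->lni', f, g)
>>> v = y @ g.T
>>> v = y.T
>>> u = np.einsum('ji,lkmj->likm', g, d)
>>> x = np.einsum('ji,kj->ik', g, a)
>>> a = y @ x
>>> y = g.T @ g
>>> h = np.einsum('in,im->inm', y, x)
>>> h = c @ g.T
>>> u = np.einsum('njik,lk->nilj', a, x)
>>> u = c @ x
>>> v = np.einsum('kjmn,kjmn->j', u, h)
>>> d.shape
(3, 7, 3, 3)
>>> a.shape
(3, 7, 3, 3)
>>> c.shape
(13, 5, 7, 13)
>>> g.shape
(3, 13)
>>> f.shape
(23, 3, 7)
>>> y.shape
(13, 13)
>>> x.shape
(13, 3)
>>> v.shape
(5,)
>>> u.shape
(13, 5, 7, 3)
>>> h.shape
(13, 5, 7, 3)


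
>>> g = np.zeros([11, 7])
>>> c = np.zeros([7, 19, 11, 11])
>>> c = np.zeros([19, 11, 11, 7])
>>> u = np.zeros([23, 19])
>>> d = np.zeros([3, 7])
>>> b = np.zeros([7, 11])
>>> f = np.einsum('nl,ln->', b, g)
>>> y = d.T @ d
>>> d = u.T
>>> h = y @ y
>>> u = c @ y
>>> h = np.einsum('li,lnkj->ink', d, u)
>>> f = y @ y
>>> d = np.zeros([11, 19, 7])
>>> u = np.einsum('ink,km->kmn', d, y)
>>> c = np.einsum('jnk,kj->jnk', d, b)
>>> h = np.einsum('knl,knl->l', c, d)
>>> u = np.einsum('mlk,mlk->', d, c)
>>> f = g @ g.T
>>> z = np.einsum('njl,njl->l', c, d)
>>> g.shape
(11, 7)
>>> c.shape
(11, 19, 7)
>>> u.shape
()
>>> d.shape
(11, 19, 7)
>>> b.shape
(7, 11)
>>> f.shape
(11, 11)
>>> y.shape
(7, 7)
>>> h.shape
(7,)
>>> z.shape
(7,)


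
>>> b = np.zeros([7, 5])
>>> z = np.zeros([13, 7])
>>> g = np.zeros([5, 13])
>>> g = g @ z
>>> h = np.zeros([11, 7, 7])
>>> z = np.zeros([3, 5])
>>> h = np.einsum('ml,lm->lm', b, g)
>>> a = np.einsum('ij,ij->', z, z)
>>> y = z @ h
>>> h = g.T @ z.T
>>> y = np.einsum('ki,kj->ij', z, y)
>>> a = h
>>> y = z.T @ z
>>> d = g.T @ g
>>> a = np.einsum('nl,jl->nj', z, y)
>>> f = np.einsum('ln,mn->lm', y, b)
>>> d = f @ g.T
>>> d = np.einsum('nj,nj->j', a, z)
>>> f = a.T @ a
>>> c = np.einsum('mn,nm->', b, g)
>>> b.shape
(7, 5)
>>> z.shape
(3, 5)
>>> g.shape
(5, 7)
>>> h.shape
(7, 3)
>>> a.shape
(3, 5)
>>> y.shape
(5, 5)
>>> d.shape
(5,)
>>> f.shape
(5, 5)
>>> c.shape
()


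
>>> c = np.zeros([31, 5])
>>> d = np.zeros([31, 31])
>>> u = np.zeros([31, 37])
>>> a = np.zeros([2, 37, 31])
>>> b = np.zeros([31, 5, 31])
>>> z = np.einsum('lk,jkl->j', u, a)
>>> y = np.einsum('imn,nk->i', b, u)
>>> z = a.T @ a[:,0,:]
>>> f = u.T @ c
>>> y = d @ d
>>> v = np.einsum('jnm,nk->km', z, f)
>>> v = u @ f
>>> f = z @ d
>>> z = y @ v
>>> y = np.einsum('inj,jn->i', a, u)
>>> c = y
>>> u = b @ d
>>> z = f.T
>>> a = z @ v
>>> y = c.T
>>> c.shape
(2,)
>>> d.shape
(31, 31)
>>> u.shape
(31, 5, 31)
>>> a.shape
(31, 37, 5)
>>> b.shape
(31, 5, 31)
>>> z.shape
(31, 37, 31)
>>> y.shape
(2,)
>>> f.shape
(31, 37, 31)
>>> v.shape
(31, 5)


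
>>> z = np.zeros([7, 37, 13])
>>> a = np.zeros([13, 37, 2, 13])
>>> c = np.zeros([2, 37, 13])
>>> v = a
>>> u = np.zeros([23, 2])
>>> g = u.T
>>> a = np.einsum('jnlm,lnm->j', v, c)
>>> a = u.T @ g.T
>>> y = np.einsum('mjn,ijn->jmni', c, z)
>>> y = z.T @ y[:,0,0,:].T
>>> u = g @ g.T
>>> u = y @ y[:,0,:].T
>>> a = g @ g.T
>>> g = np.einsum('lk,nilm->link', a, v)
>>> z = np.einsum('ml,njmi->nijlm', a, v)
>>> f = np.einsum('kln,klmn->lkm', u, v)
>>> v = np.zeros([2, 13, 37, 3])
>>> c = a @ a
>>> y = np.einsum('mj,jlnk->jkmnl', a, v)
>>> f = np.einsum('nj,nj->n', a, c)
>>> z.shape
(13, 13, 37, 2, 2)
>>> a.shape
(2, 2)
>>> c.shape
(2, 2)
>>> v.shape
(2, 13, 37, 3)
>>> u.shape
(13, 37, 13)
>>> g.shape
(2, 37, 13, 2)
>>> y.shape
(2, 3, 2, 37, 13)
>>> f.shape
(2,)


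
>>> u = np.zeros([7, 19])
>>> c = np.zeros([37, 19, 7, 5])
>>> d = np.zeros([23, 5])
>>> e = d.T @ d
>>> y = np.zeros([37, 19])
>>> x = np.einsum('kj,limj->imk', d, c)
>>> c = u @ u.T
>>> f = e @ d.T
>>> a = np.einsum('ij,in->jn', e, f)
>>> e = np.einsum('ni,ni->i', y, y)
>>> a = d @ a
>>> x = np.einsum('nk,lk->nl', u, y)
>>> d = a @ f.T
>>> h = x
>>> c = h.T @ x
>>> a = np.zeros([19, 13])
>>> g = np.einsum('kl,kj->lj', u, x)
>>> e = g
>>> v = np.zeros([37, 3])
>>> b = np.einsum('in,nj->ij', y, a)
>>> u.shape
(7, 19)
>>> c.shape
(37, 37)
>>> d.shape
(23, 5)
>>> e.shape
(19, 37)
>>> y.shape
(37, 19)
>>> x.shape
(7, 37)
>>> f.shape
(5, 23)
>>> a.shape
(19, 13)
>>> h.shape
(7, 37)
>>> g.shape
(19, 37)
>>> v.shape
(37, 3)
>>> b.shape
(37, 13)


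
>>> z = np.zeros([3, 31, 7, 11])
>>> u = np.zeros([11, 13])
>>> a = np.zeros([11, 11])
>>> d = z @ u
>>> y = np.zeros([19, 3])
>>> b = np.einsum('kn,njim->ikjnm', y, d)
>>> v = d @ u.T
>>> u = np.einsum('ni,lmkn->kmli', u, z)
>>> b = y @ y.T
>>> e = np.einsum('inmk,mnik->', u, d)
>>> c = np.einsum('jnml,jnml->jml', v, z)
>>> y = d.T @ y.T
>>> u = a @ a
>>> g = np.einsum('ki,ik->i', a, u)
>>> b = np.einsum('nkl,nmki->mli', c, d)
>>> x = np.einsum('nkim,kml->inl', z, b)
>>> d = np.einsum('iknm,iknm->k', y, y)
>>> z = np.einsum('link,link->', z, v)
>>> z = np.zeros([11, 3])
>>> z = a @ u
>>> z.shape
(11, 11)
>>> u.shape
(11, 11)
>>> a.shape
(11, 11)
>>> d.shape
(7,)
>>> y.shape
(13, 7, 31, 19)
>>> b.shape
(31, 11, 13)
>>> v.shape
(3, 31, 7, 11)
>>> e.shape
()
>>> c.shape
(3, 7, 11)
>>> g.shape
(11,)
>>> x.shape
(7, 3, 13)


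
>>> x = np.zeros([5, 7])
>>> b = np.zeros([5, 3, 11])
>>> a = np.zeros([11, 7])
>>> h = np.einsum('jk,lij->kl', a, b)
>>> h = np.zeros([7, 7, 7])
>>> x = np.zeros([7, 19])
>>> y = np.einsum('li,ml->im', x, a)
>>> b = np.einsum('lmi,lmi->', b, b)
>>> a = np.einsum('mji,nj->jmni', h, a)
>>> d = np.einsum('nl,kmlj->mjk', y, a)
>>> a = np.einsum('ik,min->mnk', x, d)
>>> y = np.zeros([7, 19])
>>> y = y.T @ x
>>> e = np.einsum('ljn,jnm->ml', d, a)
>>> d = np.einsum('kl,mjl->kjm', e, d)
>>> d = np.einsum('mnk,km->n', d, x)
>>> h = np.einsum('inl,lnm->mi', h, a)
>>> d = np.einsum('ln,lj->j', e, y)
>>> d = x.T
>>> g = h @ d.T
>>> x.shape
(7, 19)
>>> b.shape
()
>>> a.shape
(7, 7, 19)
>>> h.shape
(19, 7)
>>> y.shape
(19, 19)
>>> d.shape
(19, 7)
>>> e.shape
(19, 7)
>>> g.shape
(19, 19)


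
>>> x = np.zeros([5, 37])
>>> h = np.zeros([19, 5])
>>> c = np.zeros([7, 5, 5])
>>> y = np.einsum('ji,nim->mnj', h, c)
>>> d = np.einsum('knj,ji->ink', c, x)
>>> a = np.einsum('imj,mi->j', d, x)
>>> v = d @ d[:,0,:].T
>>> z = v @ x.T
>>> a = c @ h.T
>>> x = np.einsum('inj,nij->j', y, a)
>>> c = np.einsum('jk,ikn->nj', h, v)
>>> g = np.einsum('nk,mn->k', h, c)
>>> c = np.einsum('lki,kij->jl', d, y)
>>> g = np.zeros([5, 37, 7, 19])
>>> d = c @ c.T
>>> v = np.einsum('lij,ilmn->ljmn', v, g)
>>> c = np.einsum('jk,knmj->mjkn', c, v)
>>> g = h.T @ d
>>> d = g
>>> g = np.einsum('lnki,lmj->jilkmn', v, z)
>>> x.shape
(19,)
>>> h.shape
(19, 5)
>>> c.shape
(7, 19, 37, 37)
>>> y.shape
(5, 7, 19)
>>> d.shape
(5, 19)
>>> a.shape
(7, 5, 19)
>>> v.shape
(37, 37, 7, 19)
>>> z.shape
(37, 5, 5)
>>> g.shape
(5, 19, 37, 7, 5, 37)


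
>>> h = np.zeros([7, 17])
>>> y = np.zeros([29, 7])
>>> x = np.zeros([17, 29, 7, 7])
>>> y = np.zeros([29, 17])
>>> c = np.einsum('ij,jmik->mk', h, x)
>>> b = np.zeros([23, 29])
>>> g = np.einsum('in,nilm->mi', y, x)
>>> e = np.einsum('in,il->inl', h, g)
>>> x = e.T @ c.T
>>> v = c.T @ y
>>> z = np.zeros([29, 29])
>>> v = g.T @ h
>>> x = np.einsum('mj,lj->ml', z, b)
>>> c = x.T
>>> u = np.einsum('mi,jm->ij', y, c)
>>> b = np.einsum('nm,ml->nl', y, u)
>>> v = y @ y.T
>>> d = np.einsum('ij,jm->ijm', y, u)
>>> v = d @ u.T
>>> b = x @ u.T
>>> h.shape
(7, 17)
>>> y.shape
(29, 17)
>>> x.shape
(29, 23)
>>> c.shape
(23, 29)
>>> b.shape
(29, 17)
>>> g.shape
(7, 29)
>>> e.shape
(7, 17, 29)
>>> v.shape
(29, 17, 17)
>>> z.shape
(29, 29)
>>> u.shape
(17, 23)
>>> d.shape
(29, 17, 23)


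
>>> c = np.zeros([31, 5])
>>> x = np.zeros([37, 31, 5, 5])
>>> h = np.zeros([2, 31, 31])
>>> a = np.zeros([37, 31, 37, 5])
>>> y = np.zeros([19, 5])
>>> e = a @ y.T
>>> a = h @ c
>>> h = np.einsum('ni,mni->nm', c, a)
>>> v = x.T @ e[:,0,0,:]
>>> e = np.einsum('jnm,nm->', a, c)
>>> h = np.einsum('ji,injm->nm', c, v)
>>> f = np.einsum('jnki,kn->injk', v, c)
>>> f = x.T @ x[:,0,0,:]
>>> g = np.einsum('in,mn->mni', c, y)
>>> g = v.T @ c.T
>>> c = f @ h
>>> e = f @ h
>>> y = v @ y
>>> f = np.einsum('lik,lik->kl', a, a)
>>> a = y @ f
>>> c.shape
(5, 5, 31, 19)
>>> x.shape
(37, 31, 5, 5)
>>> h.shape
(5, 19)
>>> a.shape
(5, 5, 31, 2)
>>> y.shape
(5, 5, 31, 5)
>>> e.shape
(5, 5, 31, 19)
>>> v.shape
(5, 5, 31, 19)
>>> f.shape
(5, 2)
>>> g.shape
(19, 31, 5, 31)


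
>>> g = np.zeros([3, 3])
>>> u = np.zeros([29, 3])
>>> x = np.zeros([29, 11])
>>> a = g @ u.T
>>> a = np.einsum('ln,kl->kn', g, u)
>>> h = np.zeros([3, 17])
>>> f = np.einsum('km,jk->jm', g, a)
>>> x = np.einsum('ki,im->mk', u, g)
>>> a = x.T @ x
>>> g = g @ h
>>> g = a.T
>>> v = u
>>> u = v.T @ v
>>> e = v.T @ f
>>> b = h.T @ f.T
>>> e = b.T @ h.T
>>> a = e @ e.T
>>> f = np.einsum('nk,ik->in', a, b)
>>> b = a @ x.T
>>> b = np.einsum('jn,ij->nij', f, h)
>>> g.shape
(29, 29)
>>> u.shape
(3, 3)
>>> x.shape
(3, 29)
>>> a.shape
(29, 29)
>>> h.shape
(3, 17)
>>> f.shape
(17, 29)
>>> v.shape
(29, 3)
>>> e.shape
(29, 3)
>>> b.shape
(29, 3, 17)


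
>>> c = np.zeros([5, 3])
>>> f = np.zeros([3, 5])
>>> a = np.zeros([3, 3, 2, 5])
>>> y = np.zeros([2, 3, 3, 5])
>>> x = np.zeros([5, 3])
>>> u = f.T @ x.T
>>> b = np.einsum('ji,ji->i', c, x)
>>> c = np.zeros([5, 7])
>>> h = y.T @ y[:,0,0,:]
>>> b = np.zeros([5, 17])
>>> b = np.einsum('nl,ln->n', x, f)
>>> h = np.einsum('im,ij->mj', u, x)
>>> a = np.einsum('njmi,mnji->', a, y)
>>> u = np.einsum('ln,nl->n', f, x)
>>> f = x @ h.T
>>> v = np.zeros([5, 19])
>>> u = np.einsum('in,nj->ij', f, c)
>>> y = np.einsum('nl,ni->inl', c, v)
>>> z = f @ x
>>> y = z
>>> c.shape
(5, 7)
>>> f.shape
(5, 5)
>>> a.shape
()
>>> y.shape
(5, 3)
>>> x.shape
(5, 3)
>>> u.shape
(5, 7)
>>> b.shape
(5,)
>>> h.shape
(5, 3)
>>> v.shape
(5, 19)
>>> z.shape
(5, 3)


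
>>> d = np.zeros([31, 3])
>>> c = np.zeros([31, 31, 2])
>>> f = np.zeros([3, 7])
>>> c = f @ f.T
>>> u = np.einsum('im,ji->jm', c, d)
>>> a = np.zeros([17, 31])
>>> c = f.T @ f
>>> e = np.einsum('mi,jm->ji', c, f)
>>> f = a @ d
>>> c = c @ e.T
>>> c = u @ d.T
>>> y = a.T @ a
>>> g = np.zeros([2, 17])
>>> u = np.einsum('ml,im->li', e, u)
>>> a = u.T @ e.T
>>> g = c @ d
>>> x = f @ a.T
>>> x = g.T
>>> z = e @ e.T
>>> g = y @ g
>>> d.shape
(31, 3)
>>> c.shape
(31, 31)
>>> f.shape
(17, 3)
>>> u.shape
(7, 31)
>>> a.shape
(31, 3)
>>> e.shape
(3, 7)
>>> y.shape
(31, 31)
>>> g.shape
(31, 3)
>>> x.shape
(3, 31)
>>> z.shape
(3, 3)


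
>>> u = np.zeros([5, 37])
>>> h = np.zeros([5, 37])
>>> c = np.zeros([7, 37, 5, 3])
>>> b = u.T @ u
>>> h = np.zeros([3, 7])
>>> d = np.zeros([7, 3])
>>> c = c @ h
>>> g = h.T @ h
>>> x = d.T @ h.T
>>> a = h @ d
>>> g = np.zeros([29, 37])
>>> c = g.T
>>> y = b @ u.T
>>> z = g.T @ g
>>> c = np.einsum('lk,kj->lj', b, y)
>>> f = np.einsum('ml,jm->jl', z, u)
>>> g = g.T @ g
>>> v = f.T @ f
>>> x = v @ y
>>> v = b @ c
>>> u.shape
(5, 37)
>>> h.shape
(3, 7)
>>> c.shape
(37, 5)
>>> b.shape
(37, 37)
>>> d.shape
(7, 3)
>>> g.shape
(37, 37)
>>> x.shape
(37, 5)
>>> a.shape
(3, 3)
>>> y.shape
(37, 5)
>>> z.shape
(37, 37)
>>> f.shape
(5, 37)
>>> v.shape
(37, 5)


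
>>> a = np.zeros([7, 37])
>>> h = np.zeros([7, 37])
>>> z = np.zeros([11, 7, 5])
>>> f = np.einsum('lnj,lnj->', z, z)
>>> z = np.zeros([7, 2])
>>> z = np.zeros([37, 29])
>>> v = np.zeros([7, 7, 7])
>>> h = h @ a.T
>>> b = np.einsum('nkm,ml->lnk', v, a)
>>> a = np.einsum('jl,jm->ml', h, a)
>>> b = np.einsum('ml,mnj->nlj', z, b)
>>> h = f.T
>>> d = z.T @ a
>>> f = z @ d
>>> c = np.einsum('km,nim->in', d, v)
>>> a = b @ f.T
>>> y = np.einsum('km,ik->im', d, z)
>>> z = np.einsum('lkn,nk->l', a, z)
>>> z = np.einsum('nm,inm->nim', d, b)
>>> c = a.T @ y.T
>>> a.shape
(7, 29, 37)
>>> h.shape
()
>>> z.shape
(29, 7, 7)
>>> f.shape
(37, 7)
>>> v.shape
(7, 7, 7)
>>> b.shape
(7, 29, 7)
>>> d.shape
(29, 7)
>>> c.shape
(37, 29, 37)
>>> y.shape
(37, 7)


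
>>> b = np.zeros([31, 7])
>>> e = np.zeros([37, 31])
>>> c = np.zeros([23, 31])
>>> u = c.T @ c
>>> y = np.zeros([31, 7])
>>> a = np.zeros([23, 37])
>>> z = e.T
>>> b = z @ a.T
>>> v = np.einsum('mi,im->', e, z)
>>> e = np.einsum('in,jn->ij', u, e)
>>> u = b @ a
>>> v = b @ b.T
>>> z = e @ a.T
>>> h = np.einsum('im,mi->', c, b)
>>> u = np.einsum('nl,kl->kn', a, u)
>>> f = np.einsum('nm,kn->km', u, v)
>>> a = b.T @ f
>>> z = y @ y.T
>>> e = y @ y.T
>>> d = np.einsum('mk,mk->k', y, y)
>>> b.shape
(31, 23)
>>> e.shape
(31, 31)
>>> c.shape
(23, 31)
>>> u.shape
(31, 23)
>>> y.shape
(31, 7)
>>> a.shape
(23, 23)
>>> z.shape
(31, 31)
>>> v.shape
(31, 31)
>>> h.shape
()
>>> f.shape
(31, 23)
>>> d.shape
(7,)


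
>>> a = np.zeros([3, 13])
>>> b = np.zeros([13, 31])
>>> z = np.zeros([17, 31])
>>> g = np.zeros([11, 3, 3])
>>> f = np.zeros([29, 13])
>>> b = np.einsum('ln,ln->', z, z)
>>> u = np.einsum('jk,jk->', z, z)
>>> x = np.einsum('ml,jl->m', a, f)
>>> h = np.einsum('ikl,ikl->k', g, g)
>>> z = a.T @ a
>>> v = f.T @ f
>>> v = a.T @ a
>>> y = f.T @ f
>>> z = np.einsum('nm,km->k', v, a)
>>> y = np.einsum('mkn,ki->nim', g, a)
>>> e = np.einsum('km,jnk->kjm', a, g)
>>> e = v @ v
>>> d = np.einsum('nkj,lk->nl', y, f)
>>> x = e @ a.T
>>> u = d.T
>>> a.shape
(3, 13)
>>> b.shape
()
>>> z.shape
(3,)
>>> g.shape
(11, 3, 3)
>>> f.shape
(29, 13)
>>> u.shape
(29, 3)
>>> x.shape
(13, 3)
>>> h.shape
(3,)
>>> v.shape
(13, 13)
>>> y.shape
(3, 13, 11)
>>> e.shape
(13, 13)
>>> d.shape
(3, 29)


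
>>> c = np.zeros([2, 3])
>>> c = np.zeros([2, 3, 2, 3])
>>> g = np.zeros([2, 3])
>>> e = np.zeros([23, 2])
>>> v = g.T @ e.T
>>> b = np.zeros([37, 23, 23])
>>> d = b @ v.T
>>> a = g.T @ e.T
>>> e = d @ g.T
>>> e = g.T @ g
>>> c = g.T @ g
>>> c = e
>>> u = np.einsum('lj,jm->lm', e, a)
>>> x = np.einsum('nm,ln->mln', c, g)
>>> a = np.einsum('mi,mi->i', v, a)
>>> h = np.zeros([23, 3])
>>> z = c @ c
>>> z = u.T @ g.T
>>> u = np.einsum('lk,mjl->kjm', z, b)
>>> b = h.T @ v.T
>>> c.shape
(3, 3)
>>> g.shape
(2, 3)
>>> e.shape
(3, 3)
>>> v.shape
(3, 23)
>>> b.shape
(3, 3)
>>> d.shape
(37, 23, 3)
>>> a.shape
(23,)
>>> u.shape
(2, 23, 37)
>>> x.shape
(3, 2, 3)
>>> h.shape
(23, 3)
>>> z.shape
(23, 2)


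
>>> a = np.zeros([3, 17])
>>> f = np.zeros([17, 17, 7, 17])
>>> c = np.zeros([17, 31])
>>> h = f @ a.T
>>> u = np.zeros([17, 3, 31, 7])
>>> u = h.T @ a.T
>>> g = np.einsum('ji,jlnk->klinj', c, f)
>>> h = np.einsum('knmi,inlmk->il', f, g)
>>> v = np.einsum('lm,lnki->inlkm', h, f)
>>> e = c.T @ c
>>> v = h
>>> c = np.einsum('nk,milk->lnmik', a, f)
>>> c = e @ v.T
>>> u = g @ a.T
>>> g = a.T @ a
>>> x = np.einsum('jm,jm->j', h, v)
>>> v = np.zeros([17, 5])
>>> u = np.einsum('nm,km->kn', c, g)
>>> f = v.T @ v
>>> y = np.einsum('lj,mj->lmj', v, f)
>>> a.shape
(3, 17)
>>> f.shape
(5, 5)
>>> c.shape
(31, 17)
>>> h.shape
(17, 31)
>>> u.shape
(17, 31)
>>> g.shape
(17, 17)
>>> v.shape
(17, 5)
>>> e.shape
(31, 31)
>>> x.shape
(17,)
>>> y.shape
(17, 5, 5)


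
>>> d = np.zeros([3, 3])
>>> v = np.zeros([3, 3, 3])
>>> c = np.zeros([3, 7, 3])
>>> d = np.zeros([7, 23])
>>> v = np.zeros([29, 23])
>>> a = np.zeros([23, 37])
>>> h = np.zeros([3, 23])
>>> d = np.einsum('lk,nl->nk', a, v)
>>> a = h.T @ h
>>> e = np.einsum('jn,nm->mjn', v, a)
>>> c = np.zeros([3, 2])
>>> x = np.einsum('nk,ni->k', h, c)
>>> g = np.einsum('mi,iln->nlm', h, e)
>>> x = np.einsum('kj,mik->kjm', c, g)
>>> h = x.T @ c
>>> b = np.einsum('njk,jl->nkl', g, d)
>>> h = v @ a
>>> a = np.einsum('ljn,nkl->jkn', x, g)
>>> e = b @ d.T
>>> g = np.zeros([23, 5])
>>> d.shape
(29, 37)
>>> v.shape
(29, 23)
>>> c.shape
(3, 2)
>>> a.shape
(2, 29, 23)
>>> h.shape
(29, 23)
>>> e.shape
(23, 3, 29)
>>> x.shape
(3, 2, 23)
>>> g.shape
(23, 5)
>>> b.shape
(23, 3, 37)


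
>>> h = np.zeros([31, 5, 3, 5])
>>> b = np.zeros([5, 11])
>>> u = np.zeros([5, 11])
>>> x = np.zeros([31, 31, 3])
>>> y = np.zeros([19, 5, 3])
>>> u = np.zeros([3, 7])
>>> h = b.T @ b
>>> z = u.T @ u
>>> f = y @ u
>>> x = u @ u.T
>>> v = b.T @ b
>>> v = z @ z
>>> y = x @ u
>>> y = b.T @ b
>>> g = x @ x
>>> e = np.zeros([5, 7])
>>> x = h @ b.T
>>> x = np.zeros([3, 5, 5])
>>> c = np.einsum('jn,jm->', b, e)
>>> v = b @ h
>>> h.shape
(11, 11)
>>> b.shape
(5, 11)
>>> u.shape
(3, 7)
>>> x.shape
(3, 5, 5)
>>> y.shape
(11, 11)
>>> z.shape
(7, 7)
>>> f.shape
(19, 5, 7)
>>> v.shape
(5, 11)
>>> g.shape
(3, 3)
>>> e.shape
(5, 7)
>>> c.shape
()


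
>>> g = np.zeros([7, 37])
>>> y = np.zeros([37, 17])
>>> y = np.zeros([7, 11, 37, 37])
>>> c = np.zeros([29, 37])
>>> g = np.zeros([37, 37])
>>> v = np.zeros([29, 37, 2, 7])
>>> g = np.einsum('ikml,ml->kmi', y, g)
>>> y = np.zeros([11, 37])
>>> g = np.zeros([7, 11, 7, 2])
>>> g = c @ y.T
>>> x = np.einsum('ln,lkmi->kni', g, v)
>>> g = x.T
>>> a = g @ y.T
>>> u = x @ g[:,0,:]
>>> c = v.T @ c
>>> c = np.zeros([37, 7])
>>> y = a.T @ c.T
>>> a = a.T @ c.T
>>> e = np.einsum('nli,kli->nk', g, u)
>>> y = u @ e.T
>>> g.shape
(7, 11, 37)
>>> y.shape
(37, 11, 7)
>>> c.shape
(37, 7)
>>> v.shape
(29, 37, 2, 7)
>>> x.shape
(37, 11, 7)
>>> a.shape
(11, 11, 37)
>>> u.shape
(37, 11, 37)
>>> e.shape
(7, 37)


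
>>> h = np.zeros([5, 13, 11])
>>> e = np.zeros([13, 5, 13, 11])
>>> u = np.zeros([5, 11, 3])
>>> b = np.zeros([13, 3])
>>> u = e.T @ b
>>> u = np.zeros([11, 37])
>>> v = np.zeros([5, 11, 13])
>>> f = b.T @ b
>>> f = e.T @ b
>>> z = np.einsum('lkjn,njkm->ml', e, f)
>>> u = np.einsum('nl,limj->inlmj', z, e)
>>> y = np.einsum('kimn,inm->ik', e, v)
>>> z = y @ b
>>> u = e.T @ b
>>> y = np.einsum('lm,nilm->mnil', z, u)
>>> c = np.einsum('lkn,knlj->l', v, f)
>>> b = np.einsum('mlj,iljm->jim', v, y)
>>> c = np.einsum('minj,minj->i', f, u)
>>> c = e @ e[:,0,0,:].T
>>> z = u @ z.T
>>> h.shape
(5, 13, 11)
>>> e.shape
(13, 5, 13, 11)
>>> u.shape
(11, 13, 5, 3)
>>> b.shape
(13, 3, 5)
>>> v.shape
(5, 11, 13)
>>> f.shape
(11, 13, 5, 3)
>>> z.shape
(11, 13, 5, 5)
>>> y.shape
(3, 11, 13, 5)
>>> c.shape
(13, 5, 13, 13)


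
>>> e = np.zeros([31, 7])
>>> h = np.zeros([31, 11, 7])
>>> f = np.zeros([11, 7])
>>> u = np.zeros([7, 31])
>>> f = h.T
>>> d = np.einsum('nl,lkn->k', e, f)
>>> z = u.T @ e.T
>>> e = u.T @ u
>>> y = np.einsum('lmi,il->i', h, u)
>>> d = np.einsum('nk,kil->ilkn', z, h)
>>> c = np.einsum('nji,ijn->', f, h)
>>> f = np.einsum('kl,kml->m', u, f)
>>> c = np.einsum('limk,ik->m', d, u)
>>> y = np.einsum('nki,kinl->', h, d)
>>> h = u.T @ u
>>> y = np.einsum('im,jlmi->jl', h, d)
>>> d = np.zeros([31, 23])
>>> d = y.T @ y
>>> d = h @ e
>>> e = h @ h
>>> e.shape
(31, 31)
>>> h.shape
(31, 31)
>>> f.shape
(11,)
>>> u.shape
(7, 31)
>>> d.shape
(31, 31)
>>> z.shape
(31, 31)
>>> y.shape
(11, 7)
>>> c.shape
(31,)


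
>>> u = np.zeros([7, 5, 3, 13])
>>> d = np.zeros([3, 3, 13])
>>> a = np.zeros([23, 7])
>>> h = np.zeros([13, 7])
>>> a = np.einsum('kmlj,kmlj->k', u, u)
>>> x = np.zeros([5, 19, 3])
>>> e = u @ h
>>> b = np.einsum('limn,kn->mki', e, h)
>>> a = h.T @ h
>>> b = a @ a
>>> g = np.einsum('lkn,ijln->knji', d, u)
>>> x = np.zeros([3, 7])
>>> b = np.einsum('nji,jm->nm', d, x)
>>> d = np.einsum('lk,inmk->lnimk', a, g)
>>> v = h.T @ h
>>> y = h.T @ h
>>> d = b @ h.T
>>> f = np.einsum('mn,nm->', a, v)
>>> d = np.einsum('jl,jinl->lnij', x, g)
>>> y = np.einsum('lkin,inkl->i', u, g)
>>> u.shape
(7, 5, 3, 13)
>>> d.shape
(7, 5, 13, 3)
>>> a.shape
(7, 7)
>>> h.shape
(13, 7)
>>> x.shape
(3, 7)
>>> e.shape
(7, 5, 3, 7)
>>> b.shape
(3, 7)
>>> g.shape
(3, 13, 5, 7)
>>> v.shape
(7, 7)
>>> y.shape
(3,)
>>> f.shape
()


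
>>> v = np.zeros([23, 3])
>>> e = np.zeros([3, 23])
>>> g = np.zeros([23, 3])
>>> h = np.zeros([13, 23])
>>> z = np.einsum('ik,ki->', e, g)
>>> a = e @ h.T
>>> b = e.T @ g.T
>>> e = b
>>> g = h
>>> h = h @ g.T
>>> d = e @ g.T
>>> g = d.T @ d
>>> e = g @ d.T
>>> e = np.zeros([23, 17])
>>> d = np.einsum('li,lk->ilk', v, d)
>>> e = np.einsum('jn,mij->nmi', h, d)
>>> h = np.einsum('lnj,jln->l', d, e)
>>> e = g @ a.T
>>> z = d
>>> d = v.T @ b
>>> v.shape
(23, 3)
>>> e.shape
(13, 3)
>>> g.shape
(13, 13)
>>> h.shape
(3,)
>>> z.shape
(3, 23, 13)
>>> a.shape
(3, 13)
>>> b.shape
(23, 23)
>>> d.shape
(3, 23)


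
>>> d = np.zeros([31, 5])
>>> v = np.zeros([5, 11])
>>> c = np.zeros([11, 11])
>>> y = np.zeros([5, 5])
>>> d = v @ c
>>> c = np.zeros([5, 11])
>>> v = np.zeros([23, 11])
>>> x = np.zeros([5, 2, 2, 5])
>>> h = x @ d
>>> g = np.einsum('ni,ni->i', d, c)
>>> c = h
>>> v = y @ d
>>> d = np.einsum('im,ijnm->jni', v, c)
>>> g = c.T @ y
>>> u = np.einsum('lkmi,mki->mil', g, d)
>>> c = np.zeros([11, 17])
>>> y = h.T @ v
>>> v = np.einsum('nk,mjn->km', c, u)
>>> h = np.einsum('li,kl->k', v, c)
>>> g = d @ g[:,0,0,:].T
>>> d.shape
(2, 2, 5)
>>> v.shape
(17, 2)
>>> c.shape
(11, 17)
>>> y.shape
(11, 2, 2, 11)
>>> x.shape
(5, 2, 2, 5)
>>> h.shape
(11,)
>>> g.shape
(2, 2, 11)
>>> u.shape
(2, 5, 11)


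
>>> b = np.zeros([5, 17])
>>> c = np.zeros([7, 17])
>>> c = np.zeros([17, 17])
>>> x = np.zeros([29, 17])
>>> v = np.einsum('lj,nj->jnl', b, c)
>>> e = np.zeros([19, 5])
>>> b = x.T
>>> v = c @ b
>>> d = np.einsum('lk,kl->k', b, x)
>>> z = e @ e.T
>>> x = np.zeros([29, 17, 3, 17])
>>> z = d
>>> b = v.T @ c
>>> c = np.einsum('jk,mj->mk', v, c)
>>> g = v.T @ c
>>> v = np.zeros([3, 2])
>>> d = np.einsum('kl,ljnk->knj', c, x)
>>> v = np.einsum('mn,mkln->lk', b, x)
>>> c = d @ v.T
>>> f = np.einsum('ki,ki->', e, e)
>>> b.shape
(29, 17)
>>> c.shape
(17, 3, 3)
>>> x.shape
(29, 17, 3, 17)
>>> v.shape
(3, 17)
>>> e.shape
(19, 5)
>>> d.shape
(17, 3, 17)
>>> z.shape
(29,)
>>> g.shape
(29, 29)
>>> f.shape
()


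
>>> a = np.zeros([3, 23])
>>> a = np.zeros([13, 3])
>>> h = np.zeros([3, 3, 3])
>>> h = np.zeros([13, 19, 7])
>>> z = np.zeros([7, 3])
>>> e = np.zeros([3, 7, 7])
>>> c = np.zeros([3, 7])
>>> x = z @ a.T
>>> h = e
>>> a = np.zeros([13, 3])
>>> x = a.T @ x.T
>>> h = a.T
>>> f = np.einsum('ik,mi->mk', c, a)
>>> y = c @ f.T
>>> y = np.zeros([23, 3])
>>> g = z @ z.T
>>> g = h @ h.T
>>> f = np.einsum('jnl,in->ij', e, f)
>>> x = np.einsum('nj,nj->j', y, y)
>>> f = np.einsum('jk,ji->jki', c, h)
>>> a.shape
(13, 3)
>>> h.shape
(3, 13)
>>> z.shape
(7, 3)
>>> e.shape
(3, 7, 7)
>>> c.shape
(3, 7)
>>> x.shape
(3,)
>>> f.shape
(3, 7, 13)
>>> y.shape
(23, 3)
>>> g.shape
(3, 3)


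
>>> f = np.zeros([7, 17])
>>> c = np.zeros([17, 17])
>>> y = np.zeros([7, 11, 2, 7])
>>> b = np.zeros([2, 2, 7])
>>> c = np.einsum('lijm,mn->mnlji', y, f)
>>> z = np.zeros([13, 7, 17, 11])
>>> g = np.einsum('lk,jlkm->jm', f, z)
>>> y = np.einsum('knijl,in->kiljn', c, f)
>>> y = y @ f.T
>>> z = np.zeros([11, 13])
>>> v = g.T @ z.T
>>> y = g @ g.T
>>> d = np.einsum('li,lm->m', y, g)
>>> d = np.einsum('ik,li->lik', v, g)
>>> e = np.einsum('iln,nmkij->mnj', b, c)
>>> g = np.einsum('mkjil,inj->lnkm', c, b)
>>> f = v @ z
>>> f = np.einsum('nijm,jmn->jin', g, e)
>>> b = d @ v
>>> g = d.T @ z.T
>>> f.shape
(17, 2, 11)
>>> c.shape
(7, 17, 7, 2, 11)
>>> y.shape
(13, 13)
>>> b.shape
(13, 11, 11)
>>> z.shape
(11, 13)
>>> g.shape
(11, 11, 11)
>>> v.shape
(11, 11)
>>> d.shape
(13, 11, 11)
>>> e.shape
(17, 7, 11)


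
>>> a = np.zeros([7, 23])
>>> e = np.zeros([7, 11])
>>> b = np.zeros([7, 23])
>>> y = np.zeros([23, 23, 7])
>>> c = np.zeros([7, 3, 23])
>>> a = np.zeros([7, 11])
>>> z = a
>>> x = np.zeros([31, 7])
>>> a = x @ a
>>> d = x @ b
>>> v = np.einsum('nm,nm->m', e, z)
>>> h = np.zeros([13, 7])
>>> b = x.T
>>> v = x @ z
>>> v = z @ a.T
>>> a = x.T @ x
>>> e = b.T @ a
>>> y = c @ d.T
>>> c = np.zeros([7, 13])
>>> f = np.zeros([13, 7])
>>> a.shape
(7, 7)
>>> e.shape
(31, 7)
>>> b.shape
(7, 31)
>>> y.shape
(7, 3, 31)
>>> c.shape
(7, 13)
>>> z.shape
(7, 11)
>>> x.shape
(31, 7)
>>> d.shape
(31, 23)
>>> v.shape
(7, 31)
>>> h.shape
(13, 7)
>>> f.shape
(13, 7)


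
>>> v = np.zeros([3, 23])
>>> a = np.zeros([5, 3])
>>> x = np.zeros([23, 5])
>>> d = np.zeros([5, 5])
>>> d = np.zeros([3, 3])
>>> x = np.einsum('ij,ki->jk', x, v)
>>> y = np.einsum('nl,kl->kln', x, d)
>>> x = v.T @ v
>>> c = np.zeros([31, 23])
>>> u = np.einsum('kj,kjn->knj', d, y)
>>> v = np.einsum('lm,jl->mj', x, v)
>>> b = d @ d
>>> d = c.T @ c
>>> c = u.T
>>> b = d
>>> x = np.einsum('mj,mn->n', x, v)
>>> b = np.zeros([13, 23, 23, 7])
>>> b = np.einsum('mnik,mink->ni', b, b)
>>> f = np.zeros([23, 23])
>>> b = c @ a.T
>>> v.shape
(23, 3)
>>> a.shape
(5, 3)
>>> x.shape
(3,)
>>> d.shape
(23, 23)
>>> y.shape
(3, 3, 5)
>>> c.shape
(3, 5, 3)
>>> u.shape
(3, 5, 3)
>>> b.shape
(3, 5, 5)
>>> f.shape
(23, 23)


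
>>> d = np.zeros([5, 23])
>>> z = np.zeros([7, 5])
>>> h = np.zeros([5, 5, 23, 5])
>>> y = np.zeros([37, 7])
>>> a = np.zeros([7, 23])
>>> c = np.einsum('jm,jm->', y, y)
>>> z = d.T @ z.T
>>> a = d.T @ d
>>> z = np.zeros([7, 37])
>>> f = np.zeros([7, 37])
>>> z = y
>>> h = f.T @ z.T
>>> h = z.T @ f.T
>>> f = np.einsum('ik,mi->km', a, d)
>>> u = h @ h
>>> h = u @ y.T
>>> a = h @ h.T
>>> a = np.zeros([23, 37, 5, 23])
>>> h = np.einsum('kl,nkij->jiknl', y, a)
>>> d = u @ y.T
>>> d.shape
(7, 37)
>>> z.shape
(37, 7)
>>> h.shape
(23, 5, 37, 23, 7)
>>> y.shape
(37, 7)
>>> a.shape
(23, 37, 5, 23)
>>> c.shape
()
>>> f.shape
(23, 5)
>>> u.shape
(7, 7)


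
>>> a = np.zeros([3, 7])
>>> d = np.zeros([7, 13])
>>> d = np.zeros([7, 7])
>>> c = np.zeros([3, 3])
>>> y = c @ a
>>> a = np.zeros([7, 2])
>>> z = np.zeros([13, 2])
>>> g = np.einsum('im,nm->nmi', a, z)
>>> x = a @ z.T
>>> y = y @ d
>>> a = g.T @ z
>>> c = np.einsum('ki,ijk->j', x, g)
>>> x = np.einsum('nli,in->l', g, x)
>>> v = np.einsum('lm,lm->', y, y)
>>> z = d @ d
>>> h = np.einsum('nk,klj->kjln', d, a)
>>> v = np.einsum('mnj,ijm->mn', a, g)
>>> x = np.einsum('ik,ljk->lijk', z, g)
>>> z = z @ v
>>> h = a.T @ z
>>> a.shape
(7, 2, 2)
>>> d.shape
(7, 7)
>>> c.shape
(2,)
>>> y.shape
(3, 7)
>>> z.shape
(7, 2)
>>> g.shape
(13, 2, 7)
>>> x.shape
(13, 7, 2, 7)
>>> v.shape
(7, 2)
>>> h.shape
(2, 2, 2)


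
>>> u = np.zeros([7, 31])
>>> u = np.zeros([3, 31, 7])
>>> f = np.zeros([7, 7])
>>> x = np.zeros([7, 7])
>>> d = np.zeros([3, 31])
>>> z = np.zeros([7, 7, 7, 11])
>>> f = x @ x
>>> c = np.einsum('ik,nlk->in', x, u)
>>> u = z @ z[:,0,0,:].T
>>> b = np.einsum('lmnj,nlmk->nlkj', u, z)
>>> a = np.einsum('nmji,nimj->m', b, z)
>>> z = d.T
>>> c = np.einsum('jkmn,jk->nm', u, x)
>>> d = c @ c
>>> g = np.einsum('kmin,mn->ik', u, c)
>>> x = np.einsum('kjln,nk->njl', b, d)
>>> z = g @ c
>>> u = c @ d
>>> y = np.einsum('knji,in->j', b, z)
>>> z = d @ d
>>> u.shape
(7, 7)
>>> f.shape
(7, 7)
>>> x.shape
(7, 7, 11)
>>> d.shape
(7, 7)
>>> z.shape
(7, 7)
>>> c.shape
(7, 7)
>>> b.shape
(7, 7, 11, 7)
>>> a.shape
(7,)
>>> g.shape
(7, 7)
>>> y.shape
(11,)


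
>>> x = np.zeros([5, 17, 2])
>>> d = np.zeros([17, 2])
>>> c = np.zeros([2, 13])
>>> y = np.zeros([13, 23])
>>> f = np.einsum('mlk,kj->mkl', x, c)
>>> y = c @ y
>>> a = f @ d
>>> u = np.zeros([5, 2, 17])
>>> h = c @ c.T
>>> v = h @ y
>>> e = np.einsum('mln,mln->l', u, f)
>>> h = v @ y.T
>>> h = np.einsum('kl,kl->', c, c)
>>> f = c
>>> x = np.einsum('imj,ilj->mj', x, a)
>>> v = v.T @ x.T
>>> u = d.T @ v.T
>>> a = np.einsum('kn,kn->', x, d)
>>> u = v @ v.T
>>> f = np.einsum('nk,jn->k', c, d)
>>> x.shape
(17, 2)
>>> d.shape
(17, 2)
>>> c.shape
(2, 13)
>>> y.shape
(2, 23)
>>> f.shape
(13,)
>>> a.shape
()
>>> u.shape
(23, 23)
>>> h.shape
()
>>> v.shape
(23, 17)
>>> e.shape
(2,)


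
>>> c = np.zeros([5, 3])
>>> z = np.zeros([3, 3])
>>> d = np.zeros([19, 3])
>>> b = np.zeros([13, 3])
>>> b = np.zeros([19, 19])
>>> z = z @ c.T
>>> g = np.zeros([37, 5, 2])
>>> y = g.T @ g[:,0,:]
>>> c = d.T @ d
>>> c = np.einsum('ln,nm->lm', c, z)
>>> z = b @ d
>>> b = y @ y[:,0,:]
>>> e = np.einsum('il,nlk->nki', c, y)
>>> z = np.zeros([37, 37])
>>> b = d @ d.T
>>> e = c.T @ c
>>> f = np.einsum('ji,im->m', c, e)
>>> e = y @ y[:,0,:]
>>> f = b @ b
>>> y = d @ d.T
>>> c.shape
(3, 5)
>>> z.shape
(37, 37)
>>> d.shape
(19, 3)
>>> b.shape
(19, 19)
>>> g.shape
(37, 5, 2)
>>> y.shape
(19, 19)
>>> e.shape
(2, 5, 2)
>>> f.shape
(19, 19)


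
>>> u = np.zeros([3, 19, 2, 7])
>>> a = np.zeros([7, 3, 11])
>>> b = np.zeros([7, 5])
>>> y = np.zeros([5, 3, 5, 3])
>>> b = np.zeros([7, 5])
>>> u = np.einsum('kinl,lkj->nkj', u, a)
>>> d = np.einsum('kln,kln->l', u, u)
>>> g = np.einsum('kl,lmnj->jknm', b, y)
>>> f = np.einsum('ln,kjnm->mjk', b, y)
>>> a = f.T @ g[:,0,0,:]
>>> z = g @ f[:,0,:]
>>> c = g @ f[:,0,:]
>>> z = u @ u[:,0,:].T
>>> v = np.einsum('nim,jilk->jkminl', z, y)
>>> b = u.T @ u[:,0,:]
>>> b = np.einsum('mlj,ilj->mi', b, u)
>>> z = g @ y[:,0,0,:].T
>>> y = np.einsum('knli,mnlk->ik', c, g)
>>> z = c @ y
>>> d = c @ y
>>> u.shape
(2, 3, 11)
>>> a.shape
(5, 3, 3)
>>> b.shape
(11, 2)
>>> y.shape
(5, 3)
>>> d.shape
(3, 7, 5, 3)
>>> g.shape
(3, 7, 5, 3)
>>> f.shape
(3, 3, 5)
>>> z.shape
(3, 7, 5, 3)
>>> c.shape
(3, 7, 5, 5)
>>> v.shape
(5, 3, 2, 3, 2, 5)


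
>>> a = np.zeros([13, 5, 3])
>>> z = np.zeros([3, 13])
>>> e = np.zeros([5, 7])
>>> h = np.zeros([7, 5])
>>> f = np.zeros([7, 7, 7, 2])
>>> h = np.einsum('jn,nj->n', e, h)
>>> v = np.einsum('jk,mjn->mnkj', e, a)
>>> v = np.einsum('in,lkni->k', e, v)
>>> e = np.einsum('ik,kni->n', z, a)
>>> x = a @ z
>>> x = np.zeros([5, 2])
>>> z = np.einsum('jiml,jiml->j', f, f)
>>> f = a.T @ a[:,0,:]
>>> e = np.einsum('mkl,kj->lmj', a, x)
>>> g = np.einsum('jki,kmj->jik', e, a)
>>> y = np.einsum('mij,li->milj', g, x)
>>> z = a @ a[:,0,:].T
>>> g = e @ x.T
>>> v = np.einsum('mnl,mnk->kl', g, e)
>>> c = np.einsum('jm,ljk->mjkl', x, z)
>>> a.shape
(13, 5, 3)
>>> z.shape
(13, 5, 13)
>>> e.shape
(3, 13, 2)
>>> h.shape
(7,)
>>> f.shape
(3, 5, 3)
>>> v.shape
(2, 5)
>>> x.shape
(5, 2)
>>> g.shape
(3, 13, 5)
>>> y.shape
(3, 2, 5, 13)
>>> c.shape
(2, 5, 13, 13)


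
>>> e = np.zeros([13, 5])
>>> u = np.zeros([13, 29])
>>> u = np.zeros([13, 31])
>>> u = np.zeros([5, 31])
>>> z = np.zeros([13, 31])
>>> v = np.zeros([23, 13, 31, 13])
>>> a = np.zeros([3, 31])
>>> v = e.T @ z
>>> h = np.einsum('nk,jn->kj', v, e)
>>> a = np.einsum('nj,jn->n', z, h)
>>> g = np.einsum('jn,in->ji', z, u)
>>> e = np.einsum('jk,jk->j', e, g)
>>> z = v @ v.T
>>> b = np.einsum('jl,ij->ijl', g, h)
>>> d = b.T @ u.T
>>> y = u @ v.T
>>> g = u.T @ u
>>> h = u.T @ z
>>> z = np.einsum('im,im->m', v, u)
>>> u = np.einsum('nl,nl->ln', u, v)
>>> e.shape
(13,)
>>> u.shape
(31, 5)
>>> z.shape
(31,)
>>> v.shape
(5, 31)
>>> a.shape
(13,)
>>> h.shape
(31, 5)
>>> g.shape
(31, 31)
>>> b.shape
(31, 13, 5)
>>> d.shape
(5, 13, 5)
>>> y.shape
(5, 5)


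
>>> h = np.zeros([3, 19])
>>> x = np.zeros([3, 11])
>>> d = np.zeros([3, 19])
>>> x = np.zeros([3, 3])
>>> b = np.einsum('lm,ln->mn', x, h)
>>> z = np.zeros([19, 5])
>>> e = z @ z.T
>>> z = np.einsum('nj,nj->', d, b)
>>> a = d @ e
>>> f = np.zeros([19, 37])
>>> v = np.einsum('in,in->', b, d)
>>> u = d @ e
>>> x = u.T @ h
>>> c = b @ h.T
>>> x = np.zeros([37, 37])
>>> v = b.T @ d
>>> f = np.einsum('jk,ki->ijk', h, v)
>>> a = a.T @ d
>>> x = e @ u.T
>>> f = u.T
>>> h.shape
(3, 19)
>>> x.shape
(19, 3)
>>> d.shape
(3, 19)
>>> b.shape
(3, 19)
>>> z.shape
()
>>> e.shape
(19, 19)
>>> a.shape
(19, 19)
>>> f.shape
(19, 3)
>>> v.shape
(19, 19)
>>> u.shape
(3, 19)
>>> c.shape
(3, 3)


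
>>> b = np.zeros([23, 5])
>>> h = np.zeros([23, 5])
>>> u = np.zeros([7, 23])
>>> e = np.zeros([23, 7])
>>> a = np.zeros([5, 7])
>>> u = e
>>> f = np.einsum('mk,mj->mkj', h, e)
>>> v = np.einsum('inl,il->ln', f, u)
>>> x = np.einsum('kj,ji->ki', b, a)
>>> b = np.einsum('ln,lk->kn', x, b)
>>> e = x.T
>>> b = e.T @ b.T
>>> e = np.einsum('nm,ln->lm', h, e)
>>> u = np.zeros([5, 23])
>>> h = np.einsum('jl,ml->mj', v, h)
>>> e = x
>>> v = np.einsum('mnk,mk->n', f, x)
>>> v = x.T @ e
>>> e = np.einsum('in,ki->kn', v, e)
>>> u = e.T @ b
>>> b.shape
(23, 5)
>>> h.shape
(23, 7)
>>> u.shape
(7, 5)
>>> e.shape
(23, 7)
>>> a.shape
(5, 7)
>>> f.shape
(23, 5, 7)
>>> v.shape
(7, 7)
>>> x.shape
(23, 7)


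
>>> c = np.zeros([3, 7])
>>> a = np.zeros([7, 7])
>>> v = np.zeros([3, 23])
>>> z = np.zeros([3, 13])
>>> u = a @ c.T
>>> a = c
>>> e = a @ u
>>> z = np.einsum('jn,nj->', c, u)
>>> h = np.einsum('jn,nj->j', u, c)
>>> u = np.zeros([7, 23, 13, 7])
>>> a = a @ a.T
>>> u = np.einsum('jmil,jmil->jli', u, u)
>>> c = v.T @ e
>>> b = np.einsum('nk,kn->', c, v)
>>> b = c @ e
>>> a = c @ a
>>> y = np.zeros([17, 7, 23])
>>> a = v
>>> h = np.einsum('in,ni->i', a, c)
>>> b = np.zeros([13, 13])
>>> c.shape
(23, 3)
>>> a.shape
(3, 23)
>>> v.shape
(3, 23)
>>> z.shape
()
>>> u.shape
(7, 7, 13)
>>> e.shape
(3, 3)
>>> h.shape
(3,)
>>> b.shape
(13, 13)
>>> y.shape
(17, 7, 23)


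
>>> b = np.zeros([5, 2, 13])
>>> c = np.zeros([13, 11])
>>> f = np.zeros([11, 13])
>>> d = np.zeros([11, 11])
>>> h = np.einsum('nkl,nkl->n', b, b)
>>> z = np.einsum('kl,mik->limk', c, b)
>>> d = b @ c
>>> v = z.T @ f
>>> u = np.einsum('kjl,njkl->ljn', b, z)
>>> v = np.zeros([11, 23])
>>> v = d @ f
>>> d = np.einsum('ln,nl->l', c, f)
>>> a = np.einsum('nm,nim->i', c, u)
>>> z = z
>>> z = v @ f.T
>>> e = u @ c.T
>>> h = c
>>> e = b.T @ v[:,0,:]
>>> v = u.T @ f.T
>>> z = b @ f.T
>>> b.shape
(5, 2, 13)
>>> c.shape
(13, 11)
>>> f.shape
(11, 13)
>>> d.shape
(13,)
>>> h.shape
(13, 11)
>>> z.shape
(5, 2, 11)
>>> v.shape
(11, 2, 11)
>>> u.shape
(13, 2, 11)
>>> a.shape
(2,)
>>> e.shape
(13, 2, 13)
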